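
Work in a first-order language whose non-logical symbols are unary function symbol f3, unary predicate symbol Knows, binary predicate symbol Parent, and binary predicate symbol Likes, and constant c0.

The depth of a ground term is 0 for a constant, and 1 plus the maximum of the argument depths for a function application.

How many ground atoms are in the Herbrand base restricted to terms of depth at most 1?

First count ground terms of depth ≤ 1.
Let N_k = |{terms of depth ≤ k}|. Then N_0 = 1 and N_k = 1 + N_{k-1} for k ≥ 1 (one summand per function symbol, arity giving the exponent).
N_0 = 1
N_1 = 1 + 1 = 2
Explicitly: c0, f3(c0).
So |H| = 2.
Each predicate of arity r yields |H|^r ground atoms (one per choice of an r-tuple from H):
  Knows: 2;  Parent: 2^2 = 4;  Likes: 2^2 = 4
Total ground atoms: 2 + 4 + 4 = 10.

10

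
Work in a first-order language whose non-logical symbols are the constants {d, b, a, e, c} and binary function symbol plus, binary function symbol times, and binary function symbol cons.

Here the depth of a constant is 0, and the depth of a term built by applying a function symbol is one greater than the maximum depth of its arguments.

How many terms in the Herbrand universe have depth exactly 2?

Let N_k count ground terms of depth at most k. Each non-constant term of depth ≤ k is some function symbol applied to depth-≤(k−1) arguments, giving N_k = 5 + N_{k-1}^2 + N_{k-1}^2 + N_{k-1}^2.
N_0 = 5
N_1 = 5 + 5^2 + 5^2 + 5^2 = 80
N_2 = 5 + 80^2 + 80^2 + 80^2 = 19205
Terms of depth exactly 2: N_2 − N_1 = 19205 − 80 = 19125.

19125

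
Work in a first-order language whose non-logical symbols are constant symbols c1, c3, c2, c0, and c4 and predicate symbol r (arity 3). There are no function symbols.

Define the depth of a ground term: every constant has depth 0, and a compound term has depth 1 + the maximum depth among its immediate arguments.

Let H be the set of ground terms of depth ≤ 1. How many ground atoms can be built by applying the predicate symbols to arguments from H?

First count ground terms of depth ≤ 1.
With no function symbols every ground term is a constant, so there are exactly 5 ground terms at every depth bound.
N_0 = 5
N_1 = 5
So |H| = 5.
For each predicate symbol, the number of ground atoms is |H| raised to its arity; summing:
  r: 5^3 = 125
Total ground atoms: 125.

125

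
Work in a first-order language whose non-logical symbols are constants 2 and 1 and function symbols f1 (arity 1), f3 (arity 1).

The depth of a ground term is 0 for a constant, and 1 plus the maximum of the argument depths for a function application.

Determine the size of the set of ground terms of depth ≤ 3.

30

If N_k denotes the number of depth-≤k ground terms, the 2 constants give N_0 = 2, and each function symbol of arity r contributes N_{k-1}^r new terms at level k: N_k = 2 + N_{k-1} + N_{k-1}.
N_0 = 2
N_1 = 2 + 2 + 2 = 6
N_2 = 2 + 6 + 6 = 14
N_3 = 2 + 14 + 14 = 30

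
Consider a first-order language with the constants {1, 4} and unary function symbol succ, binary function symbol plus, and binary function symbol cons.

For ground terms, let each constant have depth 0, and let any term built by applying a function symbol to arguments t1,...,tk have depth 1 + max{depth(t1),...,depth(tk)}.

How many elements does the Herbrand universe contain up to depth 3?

Let N_k count ground terms of depth at most k. Each non-constant term of depth ≤ k is some function symbol applied to depth-≤(k−1) arguments, giving N_k = 2 + N_{k-1} + N_{k-1}^2 + N_{k-1}^2.
N_0 = 2
N_1 = 2 + 2 + 2^2 + 2^2 = 12
N_2 = 2 + 12 + 12^2 + 12^2 = 302
N_3 = 2 + 302 + 302^2 + 302^2 = 182712

182712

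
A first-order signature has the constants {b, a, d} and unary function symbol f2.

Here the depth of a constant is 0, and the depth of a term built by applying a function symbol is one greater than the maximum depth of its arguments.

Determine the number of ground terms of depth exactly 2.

Write N_k for the number of ground terms of depth ≤ k. A term of depth ≤ k is either a constant or a function symbol applied to arguments of depth ≤ k−1, so N_k = 3 + N_{k-1}.
N_0 = 3
N_1 = 3 + 3 = 6
N_2 = 3 + 6 = 9
Terms of depth exactly 2: N_2 − N_1 = 9 − 6 = 3.

3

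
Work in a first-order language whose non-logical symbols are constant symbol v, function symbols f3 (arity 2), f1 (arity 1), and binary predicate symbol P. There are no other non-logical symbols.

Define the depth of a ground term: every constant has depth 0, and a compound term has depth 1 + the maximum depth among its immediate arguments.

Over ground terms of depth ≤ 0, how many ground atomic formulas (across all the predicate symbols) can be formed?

1

First count ground terms of depth ≤ 0.
If N_k denotes the number of depth-≤k ground terms, the 1 constant gives N_0 = 1, and each function symbol of arity r contributes N_{k-1}^r new terms at level k: N_k = 1 + N_{k-1}^2 + N_{k-1}.
N_0 = 1
Explicitly: v.
So |H| = 1.
A ground atom is a predicate applied to a tuple of terms from H, so the count is the sum over predicates of |H|^arity:
  P: 1^2 = 1
Total ground atoms: 1.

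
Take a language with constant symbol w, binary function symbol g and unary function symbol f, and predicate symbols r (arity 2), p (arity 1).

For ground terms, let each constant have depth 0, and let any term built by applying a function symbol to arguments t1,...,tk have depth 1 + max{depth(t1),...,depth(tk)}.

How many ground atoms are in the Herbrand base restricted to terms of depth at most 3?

First count ground terms of depth ≤ 3.
Count level by level. With function symbols g/2, f/1, the terms of depth ≤ k are the 1 constant together with each function applied to depth-≤(k−1) tuples, so N_k = 1 + N_{k-1}^2 + N_{k-1}.
N_0 = 1
N_1 = 1 + 1^2 + 1 = 3
N_2 = 1 + 3^2 + 3 = 13
N_3 = 1 + 13^2 + 13 = 183
So |H| = 183.
A ground atom is a predicate applied to a tuple of terms from H, so the count is the sum over predicates of |H|^arity:
  r: 183^2 = 33489;  p: 183
Total ground atoms: 33489 + 183 = 33672.

33672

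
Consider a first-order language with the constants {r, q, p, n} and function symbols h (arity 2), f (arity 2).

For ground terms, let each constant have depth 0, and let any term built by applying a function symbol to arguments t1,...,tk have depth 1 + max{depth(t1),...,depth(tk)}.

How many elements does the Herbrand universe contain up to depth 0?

Let N_k count ground terms of depth at most k. Each non-constant term of depth ≤ k is some function symbol applied to depth-≤(k−1) arguments, giving N_k = 4 + N_{k-1}^2 + N_{k-1}^2.
N_0 = 4

4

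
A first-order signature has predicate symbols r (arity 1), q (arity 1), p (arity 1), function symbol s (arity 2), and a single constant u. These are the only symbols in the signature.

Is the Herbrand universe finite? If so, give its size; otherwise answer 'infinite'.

infinite

The signature has at least one function symbol (s, arity 2) and at least one constant (u).
Iterating s gives infinitely many distinct ground terms: u, s(u, u), s(s(u, u), s(u, u)), ...
So the Herbrand universe is infinite.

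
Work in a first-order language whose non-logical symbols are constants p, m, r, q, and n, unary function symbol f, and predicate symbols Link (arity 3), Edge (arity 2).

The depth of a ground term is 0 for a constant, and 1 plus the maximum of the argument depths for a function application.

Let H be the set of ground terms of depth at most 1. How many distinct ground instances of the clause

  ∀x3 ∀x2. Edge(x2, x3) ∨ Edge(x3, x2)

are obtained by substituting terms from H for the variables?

100

Ground terms of depth ≤ 1:
  Write N_k for the number of ground terms of depth ≤ k. A term of depth ≤ k is either a constant or a function symbol applied to arguments of depth ≤ k−1, so N_k = 5 + N_{k-1}.
  N_0 = 5
  N_1 = 5 + 5 = 10
So there are 10 ground terms available for substitution.
The clause has 2 distinct variables (x3, x2), each appearing in the body. In the free term algebra distinct substitutions yield syntactically distinct ground instances.
Number of ground instances = 10^2 = 100.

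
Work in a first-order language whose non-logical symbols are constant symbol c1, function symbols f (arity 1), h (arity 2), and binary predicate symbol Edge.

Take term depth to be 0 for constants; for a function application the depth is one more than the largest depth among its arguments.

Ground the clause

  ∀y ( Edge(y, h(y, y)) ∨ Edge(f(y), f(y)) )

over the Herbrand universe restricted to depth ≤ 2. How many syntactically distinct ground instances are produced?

13

Ground terms of depth ≤ 2:
  Count level by level. With function symbols f/1, h/2, the terms of depth ≤ k are the 1 constant together with each function applied to depth-≤(k−1) tuples, so N_k = 1 + N_{k-1} + N_{k-1}^2.
  N_0 = 1
  N_1 = 1 + 1 + 1^2 = 3
  N_2 = 1 + 3 + 3^2 = 13
So there are 13 ground terms available for substitution.
The variable y ranges independently over the available ground terms, and distinct assignments produce distinct instances.
Number of ground instances = 13.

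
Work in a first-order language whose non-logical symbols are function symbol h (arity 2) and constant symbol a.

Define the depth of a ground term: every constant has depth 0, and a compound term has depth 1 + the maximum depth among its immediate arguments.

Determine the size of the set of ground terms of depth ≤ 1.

2

If N_k denotes the number of depth-≤k ground terms, the 1 constant gives N_0 = 1, and each function symbol of arity r contributes N_{k-1}^r new terms at level k: N_k = 1 + N_{k-1}^2.
N_0 = 1
N_1 = 1 + 1^2 = 2
Explicitly: a, h(a, a).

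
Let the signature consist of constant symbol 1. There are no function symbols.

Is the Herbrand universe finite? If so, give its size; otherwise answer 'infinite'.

1

There are no function symbols, so the only ground term is the single constant.
The Herbrand universe is {1}, finite with 1 element.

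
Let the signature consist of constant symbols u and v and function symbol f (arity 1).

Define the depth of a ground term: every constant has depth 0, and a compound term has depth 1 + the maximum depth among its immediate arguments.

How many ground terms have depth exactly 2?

Count level by level. With function symbols f/1, the terms of depth ≤ k are the 2 constants together with each function applied to depth-≤(k−1) tuples, so N_k = 2 + N_{k-1}.
N_0 = 2
N_1 = 2 + 2 = 4
N_2 = 2 + 4 = 6
Terms of depth exactly 2: N_2 − N_1 = 6 − 4 = 2.

2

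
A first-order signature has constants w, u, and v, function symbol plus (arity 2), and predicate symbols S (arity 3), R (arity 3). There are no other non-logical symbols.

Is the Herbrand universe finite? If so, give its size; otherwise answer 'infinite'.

infinite

The signature has at least one function symbol (plus, arity 2) and at least one constant (w).
Iterating plus gives infinitely many distinct ground terms: w, plus(w, w), plus(plus(w, w), plus(w, w)), ...
So the Herbrand universe is infinite.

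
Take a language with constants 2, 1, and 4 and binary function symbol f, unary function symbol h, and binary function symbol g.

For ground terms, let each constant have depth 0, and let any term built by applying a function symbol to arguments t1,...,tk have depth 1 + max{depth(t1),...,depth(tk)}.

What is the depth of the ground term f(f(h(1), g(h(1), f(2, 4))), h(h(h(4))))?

depth(h(1)) = 1 + depth(1) = 1 + 0 = 1
depth(f(2, 4)) = 1 + max(0, 0) = 1
depth(g(h(1), f(2, 4))) = 1 + max(1, 1) = 2
depth(f(h(1), g(h(1), f(2, 4)))) = 1 + max(1, 2) = 3
depth(h(4)) = 1 + depth(4) = 1 + 0 = 1
depth(h(h(4))) = 1 + depth(h(4)) = 1 + 1 = 2
depth(h(h(h(4)))) = 1 + depth(h(h(4))) = 1 + 2 = 3
depth(f(f(h(1), g(h(1), f(2, 4))), h(h(h(4))))) = 1 + max(3, 3) = 4

4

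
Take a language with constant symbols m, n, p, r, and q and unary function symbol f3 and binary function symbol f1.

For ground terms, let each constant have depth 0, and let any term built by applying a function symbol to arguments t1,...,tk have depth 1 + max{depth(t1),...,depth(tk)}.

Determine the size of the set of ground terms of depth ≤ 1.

35

Count level by level. With function symbols f3/1, f1/2, the terms of depth ≤ k are the 5 constants together with each function applied to depth-≤(k−1) tuples, so N_k = 5 + N_{k-1} + N_{k-1}^2.
N_0 = 5
N_1 = 5 + 5 + 5^2 = 35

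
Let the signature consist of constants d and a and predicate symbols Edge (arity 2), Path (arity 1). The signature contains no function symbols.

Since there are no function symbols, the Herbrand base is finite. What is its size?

6

With no function symbols, the Herbrand universe is just the 2 constants.
Ground atoms per predicate: Edge: 2^2 = 4, Path: 2.
Herbrand base size = 4 + 2 = 6.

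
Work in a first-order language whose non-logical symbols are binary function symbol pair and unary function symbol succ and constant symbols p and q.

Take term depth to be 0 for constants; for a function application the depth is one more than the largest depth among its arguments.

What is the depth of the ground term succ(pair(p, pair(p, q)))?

3

depth(pair(p, q)) = 1 + max(0, 0) = 1
depth(pair(p, pair(p, q))) = 1 + max(0, 1) = 2
depth(succ(pair(p, pair(p, q)))) = 1 + depth(pair(p, pair(p, q))) = 1 + 2 = 3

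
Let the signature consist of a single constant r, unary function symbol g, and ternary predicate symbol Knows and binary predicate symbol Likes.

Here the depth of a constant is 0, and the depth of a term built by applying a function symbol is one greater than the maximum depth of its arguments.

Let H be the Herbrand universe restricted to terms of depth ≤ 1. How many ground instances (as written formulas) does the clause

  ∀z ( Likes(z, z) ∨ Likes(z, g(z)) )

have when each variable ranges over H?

Ground terms of depth ≤ 1:
  If N_k denotes the number of depth-≤k ground terms, the 1 constant gives N_0 = 1, and each function symbol of arity r contributes N_{k-1}^r new terms at level k: N_k = 1 + N_{k-1}.
  N_0 = 1
  N_1 = 1 + 1 = 2
  Explicitly: r, g(r).
So there are 2 ground terms available for substitution.
The body mentions the single quantified variable z; since ground terms form a free algebra, no two substitutions collapse to the same formula.
Number of ground instances = 2.

2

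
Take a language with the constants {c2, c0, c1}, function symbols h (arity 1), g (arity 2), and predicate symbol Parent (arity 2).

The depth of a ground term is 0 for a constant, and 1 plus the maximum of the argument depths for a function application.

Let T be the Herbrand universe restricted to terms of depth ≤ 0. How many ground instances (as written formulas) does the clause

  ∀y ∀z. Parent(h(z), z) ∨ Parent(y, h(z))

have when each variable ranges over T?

9

Ground terms of depth ≤ 0:
  Count level by level. With function symbols h/1, g/2, the terms of depth ≤ k are the 3 constants together with each function applied to depth-≤(k−1) tuples, so N_k = 3 + N_{k-1} + N_{k-1}^2.
  N_0 = 3
  Explicitly: c2, c0, c1.
So there are 3 ground terms available for substitution.
The body mentions every one of the 2 quantified variables; since ground terms form a free algebra, no two substitutions collapse to the same formula.
Number of ground instances = 3^2 = 9.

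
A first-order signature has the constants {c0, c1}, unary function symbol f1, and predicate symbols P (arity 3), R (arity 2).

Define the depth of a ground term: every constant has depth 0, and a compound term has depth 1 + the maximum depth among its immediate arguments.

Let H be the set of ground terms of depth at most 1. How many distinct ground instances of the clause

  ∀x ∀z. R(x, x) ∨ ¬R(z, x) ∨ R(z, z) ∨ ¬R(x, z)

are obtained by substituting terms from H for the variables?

Ground terms of depth ≤ 1:
  Let N_k = |{terms of depth ≤ k}|. Then N_0 = 2 and N_k = 2 + N_{k-1} for k ≥ 1 (one summand per function symbol, arity giving the exponent).
  N_0 = 2
  N_1 = 2 + 2 = 4
  Explicitly: c0, c1, f1(c0), f1(c1).
So there are 4 ground terms available for substitution.
The body mentions every one of the 2 quantified variables; since ground terms form a free algebra, no two substitutions collapse to the same formula.
Number of ground instances = 4^2 = 16.

16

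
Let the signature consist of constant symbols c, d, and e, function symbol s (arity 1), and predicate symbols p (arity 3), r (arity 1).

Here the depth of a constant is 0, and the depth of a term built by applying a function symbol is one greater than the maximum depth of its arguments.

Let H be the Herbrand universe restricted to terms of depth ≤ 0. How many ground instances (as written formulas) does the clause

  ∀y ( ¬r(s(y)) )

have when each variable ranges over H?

Ground terms of depth ≤ 0:
  Let N_k = |{terms of depth ≤ k}|. Then N_0 = 3 and N_k = 3 + N_{k-1} for k ≥ 1 (one summand per function symbol, arity giving the exponent).
  N_0 = 3
So there are 3 ground terms available for substitution.
The clause has 1 distinct variable (y), which appears in the body. In the free term algebra distinct substitutions yield syntactically distinct ground instances.
Number of ground instances = 3.

3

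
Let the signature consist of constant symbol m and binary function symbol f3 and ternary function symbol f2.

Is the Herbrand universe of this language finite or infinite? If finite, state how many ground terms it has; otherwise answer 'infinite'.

The signature has at least one function symbol (f3, arity 2) and at least one constant (m).
Iterating f3 gives infinitely many distinct ground terms: m, f3(m, m), f3(f3(m, m), f3(m, m)), ...
So the Herbrand universe is infinite.

infinite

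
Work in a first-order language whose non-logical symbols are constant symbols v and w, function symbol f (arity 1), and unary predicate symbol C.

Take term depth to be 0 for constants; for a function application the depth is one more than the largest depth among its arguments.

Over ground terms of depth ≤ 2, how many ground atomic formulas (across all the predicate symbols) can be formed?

First count ground terms of depth ≤ 2.
Write N_k for the number of ground terms of depth ≤ k. A term of depth ≤ k is either a constant or a function symbol applied to arguments of depth ≤ k−1, so N_k = 2 + N_{k-1}.
N_0 = 2
N_1 = 2 + 2 = 4
N_2 = 2 + 4 = 6
Explicitly: v, w, f(v), f(w), f(f(v)), f(f(w)).
So |H| = 6.
A ground atom is a predicate applied to a tuple of terms from H, so the count is the sum over predicates of |H|^arity:
  C: 6
Total ground atoms: 6.

6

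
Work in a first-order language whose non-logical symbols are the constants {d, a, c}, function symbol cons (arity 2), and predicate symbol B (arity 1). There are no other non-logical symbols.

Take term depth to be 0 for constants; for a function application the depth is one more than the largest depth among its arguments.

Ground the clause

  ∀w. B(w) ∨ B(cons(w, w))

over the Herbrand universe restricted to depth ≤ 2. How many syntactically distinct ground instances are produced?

147

Ground terms of depth ≤ 2:
  Count level by level. With function symbols cons/2, the terms of depth ≤ k are the 3 constants together with each function applied to depth-≤(k−1) tuples, so N_k = 3 + N_{k-1}^2.
  N_0 = 3
  N_1 = 3 + 3^2 = 12
  N_2 = 3 + 12^2 = 147
So there are 147 ground terms available for substitution.
The clause has 1 distinct variable (w), which appears in the body. In the free term algebra distinct substitutions yield syntactically distinct ground instances.
Number of ground instances = 147.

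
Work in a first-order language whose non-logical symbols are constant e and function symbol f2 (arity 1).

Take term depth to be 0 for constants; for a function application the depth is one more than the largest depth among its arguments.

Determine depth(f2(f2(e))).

2

depth(f2(e)) = 1 + depth(e) = 1 + 0 = 1
depth(f2(f2(e))) = 1 + depth(f2(e)) = 1 + 1 = 2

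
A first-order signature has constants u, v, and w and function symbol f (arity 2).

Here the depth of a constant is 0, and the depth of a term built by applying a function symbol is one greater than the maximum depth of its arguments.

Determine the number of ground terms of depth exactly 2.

Count level by level. With function symbols f/2, the terms of depth ≤ k are the 3 constants together with each function applied to depth-≤(k−1) tuples, so N_k = 3 + N_{k-1}^2.
N_0 = 3
N_1 = 3 + 3^2 = 12
N_2 = 3 + 12^2 = 147
Terms of depth exactly 2: N_2 − N_1 = 147 − 12 = 135.

135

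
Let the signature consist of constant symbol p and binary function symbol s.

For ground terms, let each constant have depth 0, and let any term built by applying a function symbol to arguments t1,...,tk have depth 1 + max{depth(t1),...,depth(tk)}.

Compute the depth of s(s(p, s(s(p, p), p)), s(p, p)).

depth(s(p, p)) = 1 + max(0, 0) = 1
depth(s(s(p, p), p)) = 1 + max(1, 0) = 2
depth(s(p, s(s(p, p), p))) = 1 + max(0, 2) = 3
depth(s(s(p, s(s(p, p), p)), s(p, p))) = 1 + max(3, 1) = 4

4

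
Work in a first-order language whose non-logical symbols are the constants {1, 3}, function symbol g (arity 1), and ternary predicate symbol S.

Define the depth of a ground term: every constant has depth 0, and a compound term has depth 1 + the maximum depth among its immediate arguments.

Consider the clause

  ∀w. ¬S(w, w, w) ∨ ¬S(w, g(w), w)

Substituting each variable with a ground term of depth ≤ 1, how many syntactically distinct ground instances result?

4

Ground terms of depth ≤ 1:
  Count level by level. With function symbols g/1, the terms of depth ≤ k are the 2 constants together with each function applied to depth-≤(k−1) tuples, so N_k = 2 + N_{k-1}.
  N_0 = 2
  N_1 = 2 + 2 = 4
  Explicitly: 1, 3, g(1), g(3).
So there are 4 ground terms available for substitution.
There is 1 variable to instantiate (w),  occurring in at least one literal, so different choices give different ground instances.
Number of ground instances = 4.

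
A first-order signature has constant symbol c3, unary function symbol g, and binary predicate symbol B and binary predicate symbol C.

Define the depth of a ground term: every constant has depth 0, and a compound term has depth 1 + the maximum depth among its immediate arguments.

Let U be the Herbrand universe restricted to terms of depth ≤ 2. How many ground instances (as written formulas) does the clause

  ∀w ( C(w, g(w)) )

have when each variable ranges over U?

3

Ground terms of depth ≤ 2:
  Count level by level. With function symbols g/1, the terms of depth ≤ k are the 1 constant together with each function applied to depth-≤(k−1) tuples, so N_k = 1 + N_{k-1}.
  N_0 = 1
  N_1 = 1 + 1 = 2
  N_2 = 1 + 2 = 3
  Explicitly: c3, g(c3), g(g(c3)).
So there are 3 ground terms available for substitution.
There is 1 variable to instantiate (w),  occurring in at least one literal, so different choices give different ground instances.
Number of ground instances = 3.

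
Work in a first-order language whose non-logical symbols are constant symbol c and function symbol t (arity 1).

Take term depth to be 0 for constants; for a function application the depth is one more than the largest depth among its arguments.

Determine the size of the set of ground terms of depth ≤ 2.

3

Write N_k for the number of ground terms of depth ≤ k. A term of depth ≤ k is either a constant or a function symbol applied to arguments of depth ≤ k−1, so N_k = 1 + N_{k-1}.
N_0 = 1
N_1 = 1 + 1 = 2
N_2 = 1 + 2 = 3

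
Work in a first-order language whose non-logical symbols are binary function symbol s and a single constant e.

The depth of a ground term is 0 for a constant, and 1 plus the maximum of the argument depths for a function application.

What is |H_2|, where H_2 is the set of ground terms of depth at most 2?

If N_k denotes the number of depth-≤k ground terms, the 1 constant gives N_0 = 1, and each function symbol of arity r contributes N_{k-1}^r new terms at level k: N_k = 1 + N_{k-1}^2.
N_0 = 1
N_1 = 1 + 1^2 = 2
N_2 = 1 + 2^2 = 5

5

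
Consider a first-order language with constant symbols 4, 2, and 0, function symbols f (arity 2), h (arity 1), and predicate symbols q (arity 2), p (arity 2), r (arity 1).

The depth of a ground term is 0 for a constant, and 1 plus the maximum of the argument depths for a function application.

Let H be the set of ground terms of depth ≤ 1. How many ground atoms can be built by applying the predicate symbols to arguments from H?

465

First count ground terms of depth ≤ 1.
If N_k denotes the number of depth-≤k ground terms, the 3 constants give N_0 = 3, and each function symbol of arity r contributes N_{k-1}^r new terms at level k: N_k = 3 + N_{k-1}^2 + N_{k-1}.
N_0 = 3
N_1 = 3 + 3^2 + 3 = 15
So |H| = 15.
Ground atoms are formed by filling each argument slot of a predicate with a term from H, so an r-ary predicate gives |H|^r atoms:
  q: 15^2 = 225;  p: 15^2 = 225;  r: 15
Total ground atoms: 225 + 225 + 15 = 465.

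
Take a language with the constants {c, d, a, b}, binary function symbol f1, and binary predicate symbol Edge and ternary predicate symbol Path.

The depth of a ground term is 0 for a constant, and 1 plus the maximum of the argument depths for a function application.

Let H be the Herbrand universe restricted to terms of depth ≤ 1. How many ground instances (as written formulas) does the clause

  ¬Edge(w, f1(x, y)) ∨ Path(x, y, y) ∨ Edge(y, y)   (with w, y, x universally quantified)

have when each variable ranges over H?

Ground terms of depth ≤ 1:
  Write N_k for the number of ground terms of depth ≤ k. A term of depth ≤ k is either a constant or a function symbol applied to arguments of depth ≤ k−1, so N_k = 4 + N_{k-1}^2.
  N_0 = 4
  N_1 = 4 + 4^2 = 20
So there are 20 ground terms available for substitution.
The body mentions every one of the 3 quantified variables; since ground terms form a free algebra, no two substitutions collapse to the same formula.
Number of ground instances = 20^3 = 8000.

8000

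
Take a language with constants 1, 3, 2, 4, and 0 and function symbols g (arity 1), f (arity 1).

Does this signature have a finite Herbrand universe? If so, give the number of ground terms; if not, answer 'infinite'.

The signature has at least one function symbol (g, arity 1) and at least one constant (1).
Iterating g gives infinitely many distinct ground terms: 1, g(1), g(g(1)), ...
So the Herbrand universe is infinite.

infinite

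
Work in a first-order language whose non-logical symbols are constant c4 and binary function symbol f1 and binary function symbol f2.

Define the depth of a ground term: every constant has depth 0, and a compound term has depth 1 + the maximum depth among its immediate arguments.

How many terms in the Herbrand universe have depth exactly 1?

2

If N_k denotes the number of depth-≤k ground terms, the 1 constant gives N_0 = 1, and each function symbol of arity r contributes N_{k-1}^r new terms at level k: N_k = 1 + N_{k-1}^2 + N_{k-1}^2.
N_0 = 1
N_1 = 1 + 1^2 + 1^2 = 3
Terms of depth exactly 1: N_1 − N_0 = 3 − 1 = 2.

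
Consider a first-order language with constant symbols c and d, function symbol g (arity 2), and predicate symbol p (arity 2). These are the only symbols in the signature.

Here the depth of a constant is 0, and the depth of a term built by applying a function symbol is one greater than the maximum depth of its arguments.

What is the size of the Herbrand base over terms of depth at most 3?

2090916

First count ground terms of depth ≤ 3.
Let N_k count ground terms of depth at most k. Each non-constant term of depth ≤ k is some function symbol applied to depth-≤(k−1) arguments, giving N_k = 2 + N_{k-1}^2.
N_0 = 2
N_1 = 2 + 2^2 = 6
N_2 = 2 + 6^2 = 38
N_3 = 2 + 38^2 = 1446
So |H| = 1446.
Each predicate of arity r yields |H|^r ground atoms (one per choice of an r-tuple from H):
  p: 1446^2 = 2090916
Total ground atoms: 2090916.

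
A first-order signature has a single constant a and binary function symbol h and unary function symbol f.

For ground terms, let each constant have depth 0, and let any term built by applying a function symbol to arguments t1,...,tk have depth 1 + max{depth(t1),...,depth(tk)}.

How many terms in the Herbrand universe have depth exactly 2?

Count level by level. With function symbols h/2, f/1, the terms of depth ≤ k are the 1 constant together with each function applied to depth-≤(k−1) tuples, so N_k = 1 + N_{k-1}^2 + N_{k-1}.
N_0 = 1
N_1 = 1 + 1^2 + 1 = 3
N_2 = 1 + 3^2 + 3 = 13
Terms of depth exactly 2: N_2 − N_1 = 13 − 3 = 10.

10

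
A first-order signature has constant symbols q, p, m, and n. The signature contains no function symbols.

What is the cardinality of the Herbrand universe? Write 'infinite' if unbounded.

There are no function symbols, so every ground term is one of the 4 constants.
The Herbrand universe is {q, p, m, n}, which is finite with 4 elements.

4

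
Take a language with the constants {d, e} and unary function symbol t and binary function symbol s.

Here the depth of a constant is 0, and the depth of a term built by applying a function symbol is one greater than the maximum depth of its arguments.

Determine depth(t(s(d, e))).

2

depth(s(d, e)) = 1 + max(0, 0) = 1
depth(t(s(d, e))) = 1 + depth(s(d, e)) = 1 + 1 = 2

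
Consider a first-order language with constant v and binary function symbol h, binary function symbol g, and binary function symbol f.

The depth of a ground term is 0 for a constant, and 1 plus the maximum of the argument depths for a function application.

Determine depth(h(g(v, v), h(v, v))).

depth(g(v, v)) = 1 + max(0, 0) = 1
depth(h(v, v)) = 1 + max(0, 0) = 1
depth(h(g(v, v), h(v, v))) = 1 + max(1, 1) = 2

2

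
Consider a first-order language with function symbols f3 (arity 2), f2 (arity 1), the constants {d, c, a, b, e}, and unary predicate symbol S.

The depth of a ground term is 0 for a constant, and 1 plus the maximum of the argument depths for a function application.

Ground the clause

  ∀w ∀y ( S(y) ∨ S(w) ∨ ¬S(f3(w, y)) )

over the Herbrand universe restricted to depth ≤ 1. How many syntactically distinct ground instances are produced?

1225

Ground terms of depth ≤ 1:
  Write N_k for the number of ground terms of depth ≤ k. A term of depth ≤ k is either a constant or a function symbol applied to arguments of depth ≤ k−1, so N_k = 5 + N_{k-1}^2 + N_{k-1}.
  N_0 = 5
  N_1 = 5 + 5^2 + 5 = 35
So there are 35 ground terms available for substitution.
The clause has 2 distinct variables (w, y), each appearing in the body. In the free term algebra distinct substitutions yield syntactically distinct ground instances.
Number of ground instances = 35^2 = 1225.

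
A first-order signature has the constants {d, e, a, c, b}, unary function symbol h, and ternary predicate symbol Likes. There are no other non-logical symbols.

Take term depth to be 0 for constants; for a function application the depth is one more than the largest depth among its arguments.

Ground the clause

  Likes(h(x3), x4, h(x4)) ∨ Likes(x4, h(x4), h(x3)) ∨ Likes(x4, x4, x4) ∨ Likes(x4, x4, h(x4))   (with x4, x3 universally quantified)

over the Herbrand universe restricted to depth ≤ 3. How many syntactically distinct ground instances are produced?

Ground terms of depth ≤ 3:
  Let N_k = |{terms of depth ≤ k}|. Then N_0 = 5 and N_k = 5 + N_{k-1} for k ≥ 1 (one summand per function symbol, arity giving the exponent).
  N_0 = 5
  N_1 = 5 + 5 = 10
  N_2 = 5 + 10 = 15
  N_3 = 5 + 15 = 20
So there are 20 ground terms available for substitution.
The body mentions every one of the 2 quantified variables; since ground terms form a free algebra, no two substitutions collapse to the same formula.
Number of ground instances = 20^2 = 400.

400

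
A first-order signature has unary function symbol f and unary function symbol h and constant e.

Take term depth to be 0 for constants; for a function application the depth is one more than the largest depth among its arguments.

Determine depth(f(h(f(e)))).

depth(f(e)) = 1 + depth(e) = 1 + 0 = 1
depth(h(f(e))) = 1 + depth(f(e)) = 1 + 1 = 2
depth(f(h(f(e)))) = 1 + depth(h(f(e))) = 1 + 2 = 3

3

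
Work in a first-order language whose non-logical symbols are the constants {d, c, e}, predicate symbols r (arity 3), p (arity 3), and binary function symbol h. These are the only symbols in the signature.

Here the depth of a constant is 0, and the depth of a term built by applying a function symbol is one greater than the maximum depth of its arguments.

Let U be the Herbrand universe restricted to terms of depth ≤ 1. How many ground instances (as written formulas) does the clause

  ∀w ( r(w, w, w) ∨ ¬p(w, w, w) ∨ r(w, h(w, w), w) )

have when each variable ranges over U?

12

Ground terms of depth ≤ 1:
  Let N_k count ground terms of depth at most k. Each non-constant term of depth ≤ k is some function symbol applied to depth-≤(k−1) arguments, giving N_k = 3 + N_{k-1}^2.
  N_0 = 3
  N_1 = 3 + 3^2 = 12
So there are 12 ground terms available for substitution.
There is 1 variable to instantiate (w),  occurring in at least one literal, so different choices give different ground instances.
Number of ground instances = 12.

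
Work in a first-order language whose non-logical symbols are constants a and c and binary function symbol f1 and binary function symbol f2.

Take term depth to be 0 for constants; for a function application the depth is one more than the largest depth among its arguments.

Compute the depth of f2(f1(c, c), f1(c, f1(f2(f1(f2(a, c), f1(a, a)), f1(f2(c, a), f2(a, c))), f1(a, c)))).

6

depth(f1(c, c)) = 1 + max(0, 0) = 1
depth(f2(a, c)) = 1 + max(0, 0) = 1
depth(f1(a, a)) = 1 + max(0, 0) = 1
depth(f1(f2(a, c), f1(a, a))) = 1 + max(1, 1) = 2
depth(f2(c, a)) = 1 + max(0, 0) = 1
depth(f1(f2(c, a), f2(a, c))) = 1 + max(1, 1) = 2
depth(f2(f1(f2(a, c), f1(a, a)), f1(f2(c, a), f2(a, c)))) = 1 + max(2, 2) = 3
depth(f1(a, c)) = 1 + max(0, 0) = 1
depth(f1(f2(f1(f2(a, c), f1(a, a)), f1(f2(c, a), f2(a, c))), f1(a, c))) = 1 + max(3, 1) = 4
depth(f1(c, f1(f2(f1(f2(a, c), f1(a, a)), f1(f2(c, a), f2(a, c))), f1(a, c)))) = 1 + max(0, 4) = 5
depth(f2(f1(c, c), f1(c, f1(f2(f1(f2(a, c), f1(a, a)), f1(f2(c, a), f2(a, c))), f1(a, c))))) = 1 + max(1, 5) = 6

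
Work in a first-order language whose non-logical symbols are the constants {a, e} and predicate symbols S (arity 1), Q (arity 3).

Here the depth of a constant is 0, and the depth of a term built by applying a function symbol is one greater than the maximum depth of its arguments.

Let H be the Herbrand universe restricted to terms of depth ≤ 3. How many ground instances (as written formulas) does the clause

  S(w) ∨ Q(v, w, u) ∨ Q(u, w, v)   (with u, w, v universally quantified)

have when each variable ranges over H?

Ground terms of depth ≤ 3:
  With no function symbols every ground term is a constant, so there are exactly 2 ground terms at every depth bound.
  N_0 = 2
  N_1 = 2
  N_2 = 2
  N_3 = 2
So there are 2 ground terms available for substitution.
The body mentions every one of the 3 quantified variables; since ground terms form a free algebra, no two substitutions collapse to the same formula.
Number of ground instances = 2^3 = 8.

8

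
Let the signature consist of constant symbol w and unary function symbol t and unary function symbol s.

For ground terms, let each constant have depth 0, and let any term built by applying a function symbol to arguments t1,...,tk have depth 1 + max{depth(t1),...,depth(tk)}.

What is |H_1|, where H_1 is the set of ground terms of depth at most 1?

3

Let N_k count ground terms of depth at most k. Each non-constant term of depth ≤ k is some function symbol applied to depth-≤(k−1) arguments, giving N_k = 1 + N_{k-1} + N_{k-1}.
N_0 = 1
N_1 = 1 + 1 + 1 = 3
Explicitly: w, t(w), s(w).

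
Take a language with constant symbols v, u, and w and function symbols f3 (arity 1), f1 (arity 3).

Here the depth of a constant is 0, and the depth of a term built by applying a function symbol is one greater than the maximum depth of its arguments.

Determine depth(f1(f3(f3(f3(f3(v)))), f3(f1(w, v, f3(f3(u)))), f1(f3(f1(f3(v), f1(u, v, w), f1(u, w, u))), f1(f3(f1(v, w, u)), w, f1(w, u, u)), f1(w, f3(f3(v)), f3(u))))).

5

depth(f3(v)) = 1 + depth(v) = 1 + 0 = 1
depth(f3(f3(v))) = 1 + depth(f3(v)) = 1 + 1 = 2
depth(f3(f3(f3(v)))) = 1 + depth(f3(f3(v))) = 1 + 2 = 3
depth(f3(f3(f3(f3(v))))) = 1 + depth(f3(f3(f3(v)))) = 1 + 3 = 4
depth(f3(u)) = 1 + depth(u) = 1 + 0 = 1
depth(f3(f3(u))) = 1 + depth(f3(u)) = 1 + 1 = 2
depth(f1(w, v, f3(f3(u)))) = 1 + max(0, 0, 2) = 3
depth(f3(f1(w, v, f3(f3(u))))) = 1 + depth(f1(w, v, f3(f3(u)))) = 1 + 3 = 4
depth(f1(u, v, w)) = 1 + max(0, 0, 0) = 1
depth(f1(u, w, u)) = 1 + max(0, 0, 0) = 1
depth(f1(f3(v), f1(u, v, w), f1(u, w, u))) = 1 + max(1, 1, 1) = 2
depth(f3(f1(f3(v), f1(u, v, w), f1(u, w, u)))) = 1 + depth(f1(f3(v), f1(u, v, w), f1(u, w, u))) = 1 + 2 = 3
depth(f1(v, w, u)) = 1 + max(0, 0, 0) = 1
depth(f3(f1(v, w, u))) = 1 + depth(f1(v, w, u)) = 1 + 1 = 2
depth(f1(w, u, u)) = 1 + max(0, 0, 0) = 1
depth(f1(f3(f1(v, w, u)), w, f1(w, u, u))) = 1 + max(2, 0, 1) = 3
depth(f1(w, f3(f3(v)), f3(u))) = 1 + max(0, 2, 1) = 3
depth(f1(f3(f1(f3(v), f1(u, v, w), f1(u, w, u))), f1(f3(f1(v, w, u)), w, f1(w, u, u)), f1(w, f3(f3(v)), f3(u)))) = 1 + max(3, 3, 3) = 4
depth(f1(f3(f3(f3(f3(v)))), f3(f1(w, v, f3(f3(u)))), f1(f3(f1(f3(v), f1(u, v, w), f1(u, w, u))), f1(f3(f1(v, w, u)), w, f1(w, u, u)), f1(w, f3(f3(v)), f3(u))))) = 1 + max(4, 4, 4) = 5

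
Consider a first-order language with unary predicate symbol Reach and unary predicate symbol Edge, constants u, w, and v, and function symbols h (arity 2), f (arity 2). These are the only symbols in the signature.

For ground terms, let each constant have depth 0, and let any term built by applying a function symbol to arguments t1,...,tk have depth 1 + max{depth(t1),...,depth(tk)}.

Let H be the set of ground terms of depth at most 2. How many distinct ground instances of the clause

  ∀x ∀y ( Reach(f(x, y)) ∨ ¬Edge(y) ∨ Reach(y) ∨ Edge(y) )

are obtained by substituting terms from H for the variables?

Ground terms of depth ≤ 2:
  Write N_k for the number of ground terms of depth ≤ k. A term of depth ≤ k is either a constant or a function symbol applied to arguments of depth ≤ k−1, so N_k = 3 + N_{k-1}^2 + N_{k-1}^2.
  N_0 = 3
  N_1 = 3 + 3^2 + 3^2 = 21
  N_2 = 3 + 21^2 + 21^2 = 885
So there are 885 ground terms available for substitution.
The body mentions every one of the 2 quantified variables; since ground terms form a free algebra, no two substitutions collapse to the same formula.
Number of ground instances = 885^2 = 783225.

783225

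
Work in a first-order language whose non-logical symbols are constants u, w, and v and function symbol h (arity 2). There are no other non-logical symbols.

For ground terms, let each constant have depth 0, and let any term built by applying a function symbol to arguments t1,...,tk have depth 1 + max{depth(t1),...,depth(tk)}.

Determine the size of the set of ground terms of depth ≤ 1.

Let N_k = |{terms of depth ≤ k}|. Then N_0 = 3 and N_k = 3 + N_{k-1}^2 for k ≥ 1 (one summand per function symbol, arity giving the exponent).
N_0 = 3
N_1 = 3 + 3^2 = 12
Explicitly: u, w, v, h(u, u), h(u, w), h(u, v), h(w, u), h(w, w), h(w, v), h(v, u), h(v, w), h(v, v).

12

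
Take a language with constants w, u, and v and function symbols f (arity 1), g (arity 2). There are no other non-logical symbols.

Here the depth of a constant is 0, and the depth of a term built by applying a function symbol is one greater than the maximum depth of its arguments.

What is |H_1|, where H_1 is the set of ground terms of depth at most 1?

Let N_k count ground terms of depth at most k. Each non-constant term of depth ≤ k is some function symbol applied to depth-≤(k−1) arguments, giving N_k = 3 + N_{k-1} + N_{k-1}^2.
N_0 = 3
N_1 = 3 + 3 + 3^2 = 15

15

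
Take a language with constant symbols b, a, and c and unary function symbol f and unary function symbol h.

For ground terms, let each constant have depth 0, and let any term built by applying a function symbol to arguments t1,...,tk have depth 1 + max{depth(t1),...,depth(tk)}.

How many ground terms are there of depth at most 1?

9

Write N_k for the number of ground terms of depth ≤ k. A term of depth ≤ k is either a constant or a function symbol applied to arguments of depth ≤ k−1, so N_k = 3 + N_{k-1} + N_{k-1}.
N_0 = 3
N_1 = 3 + 3 + 3 = 9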